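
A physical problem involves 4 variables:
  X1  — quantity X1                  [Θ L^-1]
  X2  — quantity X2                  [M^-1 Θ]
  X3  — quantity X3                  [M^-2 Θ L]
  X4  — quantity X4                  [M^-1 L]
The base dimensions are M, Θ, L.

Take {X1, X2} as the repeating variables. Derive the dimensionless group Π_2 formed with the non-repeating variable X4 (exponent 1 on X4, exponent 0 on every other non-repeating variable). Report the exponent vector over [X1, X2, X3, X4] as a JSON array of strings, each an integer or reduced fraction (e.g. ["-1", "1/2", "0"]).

Dimensional matrix (M×Θ×L by X1×X2×X3×X4):
  M: [ 0 -1 -2 -1]
  Θ: [ 1  1  1  0]
  L: [-1  0  1  1]
Row reduction gives pivot columns X1,X2; rank = 2
Pivot set = {X1,X2}, free = {X3,X4}
RREF:
  r0: [   1    0   -1   -1]
  r1: [   0    1    2    1]
  r2: [   0    0    0    0]
Fix exponent of X4 at 1, X3 at 0; solve each RREF row for its pivot's exponent:
  r0: exp(X1) + (-1)·1 = 0 ⇒ exp(X1) = 1
  r1: exp(X2) + (1)·1 = 0 ⇒ exp(X2) = -1
Π_2 = X1 · X2^-1 · X4

["1", "-1", "0", "1"]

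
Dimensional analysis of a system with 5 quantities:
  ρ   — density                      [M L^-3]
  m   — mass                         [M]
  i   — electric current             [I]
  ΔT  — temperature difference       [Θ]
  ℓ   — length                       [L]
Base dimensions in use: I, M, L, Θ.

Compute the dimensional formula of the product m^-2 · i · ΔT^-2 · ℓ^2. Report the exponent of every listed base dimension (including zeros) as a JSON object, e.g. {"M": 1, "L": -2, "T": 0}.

Write exponents as rows I,M,L,Θ / cols ρ,m,i,ΔT,ℓ:
  I: [ 0  0  1  0  0]
  M: [ 1  1  0  0  0]
  L: [-3  0  0  0  1]
  Θ: [ 0  0  0  1  0]
  [I]: (-2)·0+(1)·1+(-2)·0+(2)·0 = 1
  [M]: (-2)·1+(1)·0+(-2)·0+(2)·0 = -2
  [L]: (-2)·0+(1)·0+(-2)·0+(2)·1 = 2
  [Θ]: (-2)·0+(1)·0+(-2)·1+(2)·0 = -2
⇒ I M^-2 L^2 Θ^-2

{"I": 1, "M": -2, "L": 2, "Θ": -2}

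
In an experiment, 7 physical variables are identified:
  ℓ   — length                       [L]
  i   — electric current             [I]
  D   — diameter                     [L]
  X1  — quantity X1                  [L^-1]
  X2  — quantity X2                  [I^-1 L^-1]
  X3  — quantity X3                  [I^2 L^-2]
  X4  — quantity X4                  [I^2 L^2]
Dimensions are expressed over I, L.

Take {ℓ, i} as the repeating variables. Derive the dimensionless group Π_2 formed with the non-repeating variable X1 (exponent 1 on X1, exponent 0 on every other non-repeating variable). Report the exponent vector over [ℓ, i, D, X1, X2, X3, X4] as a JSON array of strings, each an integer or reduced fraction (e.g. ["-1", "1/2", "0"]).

["1", "0", "0", "1", "0", "0", "0"]

Exponent matrix [I,L] × [ℓ,i,D,X1,X2,X3,X4]:
  I: [ 0  1  0  0 -1  2  2]
  L: [ 1  0  1 -1 -1 -2  2]
Echelon form has 2 nonzero rows (pivots: ℓ,i)
Repeat: ℓ,i; free: D,X1,X2,X3,X4
RREF:
  r0: [   1    0    1   -1   -1   -2    2]
  r1: [   0    1    0    0   -1    2    2]
Fix exponent of X1 at 1, D at 0, X2 at 0, X3 at 0, X4 at 0; solve each RREF row for its pivot's exponent:
  r0: exp(ℓ) + (-1)·1 = 0 ⇒ exp(ℓ) = 1
  r1: exp(i) + (0)·1 = 0 ⇒ exp(i) = 0
Π_2 = ℓ · X1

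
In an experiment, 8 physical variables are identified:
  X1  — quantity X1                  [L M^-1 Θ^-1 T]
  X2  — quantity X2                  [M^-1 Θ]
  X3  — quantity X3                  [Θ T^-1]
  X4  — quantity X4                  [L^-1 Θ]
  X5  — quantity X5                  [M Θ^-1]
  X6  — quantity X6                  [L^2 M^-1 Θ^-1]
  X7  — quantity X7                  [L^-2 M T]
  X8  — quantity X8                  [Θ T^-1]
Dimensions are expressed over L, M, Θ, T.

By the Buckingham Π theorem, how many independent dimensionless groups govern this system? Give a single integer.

Dimensional matrix (L×M×Θ×T by X1×X2×X3×X4×X5×X6×X7×X8):
  L: [ 1  0  0 -1  0  2 -2  0]
  M: [-1 -1  0  0  1 -1  1  0]
  Θ: [-1  1  1  1 -1 -1  0  1]
  T: [ 1  0 -1  0  0  0  1 -1]
RREF → pivots at {X1,X2,X3} ⇒ r = 3
n=8, r=3 ⇒ 5 dimensionless groups

5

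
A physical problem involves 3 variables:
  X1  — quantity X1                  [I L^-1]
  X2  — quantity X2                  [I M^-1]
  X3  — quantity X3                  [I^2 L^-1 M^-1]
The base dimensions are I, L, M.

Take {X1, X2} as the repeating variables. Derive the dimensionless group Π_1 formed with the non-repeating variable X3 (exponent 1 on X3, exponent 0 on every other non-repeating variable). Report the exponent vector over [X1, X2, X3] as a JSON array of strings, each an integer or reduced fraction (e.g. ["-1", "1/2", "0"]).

["-1", "-1", "1"]

Write exponents as rows I,L,M / cols X1,X2,X3:
  I: [ 1  1  2]
  L: [-1  0 -1]
  M: [ 0 -1 -1]
Row reduction gives pivot columns X1,X2; rank = 2
Repeat: X1,X2; free: X3
RREF:
  r0: [   1    0    1]
  r1: [   0    1    1]
  r2: [   0    0    0]
Fix exponent of X3 at 1; solve each RREF row for its pivot's exponent:
  r0: exp(X1) + (1)·1 = 0 ⇒ exp(X1) = -1
  r1: exp(X2) + (1)·1 = 0 ⇒ exp(X2) = -1
Π_1 = X1^-1 · X2^-1 · X3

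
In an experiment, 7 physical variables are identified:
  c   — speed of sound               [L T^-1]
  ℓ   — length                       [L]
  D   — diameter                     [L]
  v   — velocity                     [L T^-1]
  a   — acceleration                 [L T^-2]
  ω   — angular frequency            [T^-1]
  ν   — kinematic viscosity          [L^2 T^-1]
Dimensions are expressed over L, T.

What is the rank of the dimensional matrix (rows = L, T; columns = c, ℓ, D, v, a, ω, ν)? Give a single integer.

Exponent matrix [L,T] × [c,ℓ,D,v,a,ω,ν]:
  L: [ 1  1  1  1  1  0  2]
  T: [-1  0  0 -1 -2 -1 -1]
Echelon form has 2 nonzero rows (pivots: c,ℓ)

2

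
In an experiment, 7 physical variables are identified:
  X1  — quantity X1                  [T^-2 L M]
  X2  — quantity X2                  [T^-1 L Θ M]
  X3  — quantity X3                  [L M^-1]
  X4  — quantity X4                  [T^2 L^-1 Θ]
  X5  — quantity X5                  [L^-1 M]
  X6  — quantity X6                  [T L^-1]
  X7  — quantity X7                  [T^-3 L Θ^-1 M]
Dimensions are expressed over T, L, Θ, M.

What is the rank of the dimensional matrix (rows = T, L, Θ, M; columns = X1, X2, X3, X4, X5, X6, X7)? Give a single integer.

Write exponents as rows T,L,Θ,M / cols X1,X2,X3,X4,X5,X6,X7:
  T: [-2 -1  0  2  0  1 -3]
  L: [ 1  1  1 -1 -1 -1  1]
  Θ: [ 0  1  0  1  0  0 -1]
  M: [ 1  1 -1  0  1  0  1]
RREF → pivots at {X1,X2,X3} ⇒ r = 3

3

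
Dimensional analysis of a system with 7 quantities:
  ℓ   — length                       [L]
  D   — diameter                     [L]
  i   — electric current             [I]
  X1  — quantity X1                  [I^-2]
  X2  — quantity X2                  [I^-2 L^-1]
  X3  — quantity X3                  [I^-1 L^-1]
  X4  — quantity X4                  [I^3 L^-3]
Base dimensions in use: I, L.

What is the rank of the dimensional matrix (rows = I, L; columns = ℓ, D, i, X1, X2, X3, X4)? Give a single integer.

2

Exponent matrix [I,L] × [ℓ,D,i,X1,X2,X3,X4]:
  I: [ 0  0  1 -2 -2 -1  3]
  L: [ 1  1  0  0 -1 -1 -3]
Row reduction gives pivot columns ℓ,i; rank = 2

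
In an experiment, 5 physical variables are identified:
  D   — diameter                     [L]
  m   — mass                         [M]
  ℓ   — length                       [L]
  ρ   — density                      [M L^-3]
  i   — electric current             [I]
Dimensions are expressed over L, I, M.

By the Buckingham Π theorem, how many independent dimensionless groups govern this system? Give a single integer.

2

Dimensional matrix (L×I×M by D×m×ℓ×ρ×i):
  L: [ 1  0  1 -3  0]
  I: [ 0  0  0  0  1]
  M: [ 0  1  0  1  0]
RREF → pivots at {D,m,i} ⇒ r = 3
Π count = n − r = 5 − 3 = 2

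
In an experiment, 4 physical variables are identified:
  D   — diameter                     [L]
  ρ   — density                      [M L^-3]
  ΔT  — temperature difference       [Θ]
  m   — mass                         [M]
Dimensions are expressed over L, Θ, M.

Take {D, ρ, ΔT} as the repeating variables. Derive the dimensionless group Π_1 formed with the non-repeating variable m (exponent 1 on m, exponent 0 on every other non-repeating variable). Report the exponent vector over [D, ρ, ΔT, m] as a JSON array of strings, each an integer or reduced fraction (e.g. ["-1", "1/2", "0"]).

["-3", "-1", "0", "1"]

Exponent matrix [L,Θ,M] × [D,ρ,ΔT,m]:
  L: [ 1 -3  0  0]
  Θ: [ 0  0  1  0]
  M: [ 0  1  0  1]
Row reduction gives pivot columns D,ρ,ΔT; rank = 3
Repeat: D,ρ,ΔT; free: m
RREF:
  r0: [   1    0    0    3]
  r1: [   0    1    0    1]
  r2: [   0    0    1    0]
Fix exponent of m at 1; solve each RREF row for its pivot's exponent:
  r0: exp(D) + (3)·1 = 0 ⇒ exp(D) = -3
  r1: exp(ρ) + (1)·1 = 0 ⇒ exp(ρ) = -1
  r2: exp(ΔT) + (0)·1 = 0 ⇒ exp(ΔT) = 0
Π_1 = D^-3 · ρ^-1 · m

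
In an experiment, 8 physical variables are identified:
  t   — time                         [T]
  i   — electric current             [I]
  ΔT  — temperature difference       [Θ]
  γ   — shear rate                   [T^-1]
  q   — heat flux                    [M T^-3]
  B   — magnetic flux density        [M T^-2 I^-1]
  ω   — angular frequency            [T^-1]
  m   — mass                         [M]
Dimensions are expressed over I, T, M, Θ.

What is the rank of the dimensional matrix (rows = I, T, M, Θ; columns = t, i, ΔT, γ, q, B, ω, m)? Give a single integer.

Dimensional matrix (I×T×M×Θ by t×i×ΔT×γ×q×B×ω×m):
  I: [ 0  1  0  0  0 -1  0  0]
  T: [ 1  0  0 -1 -3 -2 -1  0]
  M: [ 0  0  0  0  1  1  0  1]
  Θ: [ 0  0  1  0  0  0  0  0]
Echelon form has 4 nonzero rows (pivots: t,i,ΔT,q)

4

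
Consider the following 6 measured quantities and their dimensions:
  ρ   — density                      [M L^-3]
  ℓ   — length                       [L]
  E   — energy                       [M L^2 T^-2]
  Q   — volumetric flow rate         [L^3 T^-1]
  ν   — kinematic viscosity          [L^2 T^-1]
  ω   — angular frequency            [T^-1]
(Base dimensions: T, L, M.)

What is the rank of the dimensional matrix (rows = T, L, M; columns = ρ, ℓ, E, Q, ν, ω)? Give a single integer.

Exponent matrix [T,L,M] × [ρ,ℓ,E,Q,ν,ω]:
  T: [ 0  0 -2 -1 -1 -1]
  L: [-3  1  2  3  2  0]
  M: [ 1  0  1  0  0  0]
Row reduction gives pivot columns ρ,ℓ,E; rank = 3

3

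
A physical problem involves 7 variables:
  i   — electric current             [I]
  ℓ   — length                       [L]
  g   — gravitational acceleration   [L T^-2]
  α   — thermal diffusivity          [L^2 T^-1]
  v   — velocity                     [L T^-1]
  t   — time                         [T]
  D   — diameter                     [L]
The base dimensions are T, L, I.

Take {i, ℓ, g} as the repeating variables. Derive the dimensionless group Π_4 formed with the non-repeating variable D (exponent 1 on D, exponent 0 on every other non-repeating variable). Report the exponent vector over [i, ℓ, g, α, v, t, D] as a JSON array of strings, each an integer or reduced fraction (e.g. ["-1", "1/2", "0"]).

["0", "-1", "0", "0", "0", "0", "1"]

Write exponents as rows T,L,I / cols i,ℓ,g,α,v,t,D:
  T: [ 0  0 -2 -1 -1  1  0]
  L: [ 0  1  1  2  1  0  1]
  I: [ 1  0  0  0  0  0  0]
Row reduction gives pivot columns i,ℓ,g; rank = 3
Repeat: i,ℓ,g; free: α,v,t,D
RREF:
  r0: [   1    0    0    0    0    0    0]
  r1: [   0    1    0  3/2  1/2  1/2    1]
  r2: [   0    0    1  1/2  1/2 -1/2    0]
Fix exponent of D at 1, α at 0, v at 0, t at 0; solve each RREF row for its pivot's exponent:
  r0: exp(i) + (0)·1 = 0 ⇒ exp(i) = 0
  r1: exp(ℓ) + (1)·1 = 0 ⇒ exp(ℓ) = -1
  r2: exp(g) + (0)·1 = 0 ⇒ exp(g) = 0
Π_4 = ℓ^-1 · D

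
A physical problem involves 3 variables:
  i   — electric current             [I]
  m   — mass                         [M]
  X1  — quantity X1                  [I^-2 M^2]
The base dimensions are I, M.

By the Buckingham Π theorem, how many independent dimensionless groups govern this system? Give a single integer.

Exponent matrix [I,M] × [i,m,X1]:
  I: [ 1  0 -2]
  M: [ 0  1  2]
Echelon form has 2 nonzero rows (pivots: i,m)
3 vars − rank 2 = 1 Π group

1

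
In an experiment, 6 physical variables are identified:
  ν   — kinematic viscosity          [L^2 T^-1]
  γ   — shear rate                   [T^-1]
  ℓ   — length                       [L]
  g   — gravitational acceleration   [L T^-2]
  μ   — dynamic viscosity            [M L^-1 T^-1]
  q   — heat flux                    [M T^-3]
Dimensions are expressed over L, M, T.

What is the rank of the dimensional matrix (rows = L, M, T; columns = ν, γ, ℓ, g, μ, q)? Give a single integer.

Dimensional matrix (L×M×T by ν×γ×ℓ×g×μ×q):
  L: [ 2  0  1  1 -1  0]
  M: [ 0  0  0  0  1  1]
  T: [-1 -1  0 -2 -1 -3]
RREF → pivots at {ν,γ,μ} ⇒ r = 3

3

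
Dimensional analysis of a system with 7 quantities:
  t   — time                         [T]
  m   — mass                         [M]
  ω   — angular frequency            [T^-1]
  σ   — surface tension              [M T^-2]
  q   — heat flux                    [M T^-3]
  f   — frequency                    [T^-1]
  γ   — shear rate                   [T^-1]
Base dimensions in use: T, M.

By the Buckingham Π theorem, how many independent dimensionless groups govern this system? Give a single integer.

5

Exponent matrix [T,M] × [t,m,ω,σ,q,f,γ]:
  T: [ 1  0 -1 -2 -3 -1 -1]
  M: [ 0  1  0  1  1  0  0]
RREF → pivots at {t,m} ⇒ r = 2
n=7, r=2 ⇒ 5 dimensionless groups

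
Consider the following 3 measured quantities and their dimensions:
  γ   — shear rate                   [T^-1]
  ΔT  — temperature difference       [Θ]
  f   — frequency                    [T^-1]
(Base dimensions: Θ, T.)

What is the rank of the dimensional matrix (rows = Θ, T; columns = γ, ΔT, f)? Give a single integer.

Exponent matrix [Θ,T] × [γ,ΔT,f]:
  Θ: [ 0  1  0]
  T: [-1  0 -1]
RREF → pivots at {γ,ΔT} ⇒ r = 2

2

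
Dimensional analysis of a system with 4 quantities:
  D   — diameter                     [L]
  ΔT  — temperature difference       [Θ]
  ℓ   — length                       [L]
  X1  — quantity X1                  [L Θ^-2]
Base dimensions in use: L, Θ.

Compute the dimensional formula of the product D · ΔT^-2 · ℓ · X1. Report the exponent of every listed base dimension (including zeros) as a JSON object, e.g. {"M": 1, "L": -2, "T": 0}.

{"L": 3, "Θ": -4}

Exponent matrix [L,Θ] × [D,ΔT,ℓ,X1]:
  L: [ 1  0  1  1]
  Θ: [ 0  1  0 -2]
  [L]: (1)·1+(-2)·0+(1)·1+(1)·1 = 3
  [Θ]: (1)·0+(-2)·1+(1)·0+(1)·-2 = -4
⇒ L^3 Θ^-4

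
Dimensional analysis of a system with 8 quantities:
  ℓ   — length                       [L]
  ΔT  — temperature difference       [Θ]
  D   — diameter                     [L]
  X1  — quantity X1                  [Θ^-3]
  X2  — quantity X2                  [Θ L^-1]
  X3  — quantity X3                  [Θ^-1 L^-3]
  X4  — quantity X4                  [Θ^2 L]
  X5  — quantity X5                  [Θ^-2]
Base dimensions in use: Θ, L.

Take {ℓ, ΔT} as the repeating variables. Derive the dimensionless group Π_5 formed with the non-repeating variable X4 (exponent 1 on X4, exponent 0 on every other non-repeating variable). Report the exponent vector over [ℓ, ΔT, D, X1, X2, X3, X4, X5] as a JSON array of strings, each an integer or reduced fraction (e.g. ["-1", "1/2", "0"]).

Dimensional matrix (Θ×L by ℓ×ΔT×D×X1×X2×X3×X4×X5):
  Θ: [ 0  1  0 -3  1 -1  2 -2]
  L: [ 1  0  1  0 -1 -3  1  0]
Echelon form has 2 nonzero rows (pivots: ℓ,ΔT)
Pivot set = {ℓ,ΔT}, free = {D,X1,X2,X3,X4,X5}
RREF:
  r0: [   1    0    1    0   -1   -3    1    0]
  r1: [   0    1    0   -3    1   -1    2   -2]
Fix exponent of X4 at 1, D at 0, X1 at 0, X2 at 0, X3 at 0, X5 at 0; solve each RREF row for its pivot's exponent:
  r0: exp(ℓ) + (1)·1 = 0 ⇒ exp(ℓ) = -1
  r1: exp(ΔT) + (2)·1 = 0 ⇒ exp(ΔT) = -2
Π_5 = ℓ^-1 · ΔT^-2 · X4

["-1", "-2", "0", "0", "0", "0", "1", "0"]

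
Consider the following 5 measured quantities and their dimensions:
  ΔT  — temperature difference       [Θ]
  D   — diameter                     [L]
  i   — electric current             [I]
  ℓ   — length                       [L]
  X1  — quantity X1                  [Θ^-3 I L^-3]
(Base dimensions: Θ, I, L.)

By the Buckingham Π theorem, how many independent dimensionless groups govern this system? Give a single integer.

2

Dimensional matrix (Θ×I×L by ΔT×D×i×ℓ×X1):
  Θ: [ 1  0  0  0 -3]
  I: [ 0  0  1  0  1]
  L: [ 0  1  0  1 -3]
Echelon form has 3 nonzero rows (pivots: ΔT,D,i)
5 vars − rank 3 = 2 Π groups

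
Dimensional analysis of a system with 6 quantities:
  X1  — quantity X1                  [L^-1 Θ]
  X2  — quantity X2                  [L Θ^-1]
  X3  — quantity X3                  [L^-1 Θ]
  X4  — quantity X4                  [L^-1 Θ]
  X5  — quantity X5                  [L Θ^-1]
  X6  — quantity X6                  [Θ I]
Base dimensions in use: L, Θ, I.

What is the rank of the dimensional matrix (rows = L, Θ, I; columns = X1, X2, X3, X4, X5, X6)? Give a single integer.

2

Dimensional matrix (L×Θ×I by X1×X2×X3×X4×X5×X6):
  L: [-1  1 -1 -1  1  0]
  Θ: [ 1 -1  1  1 -1  1]
  I: [ 0  0  0  0  0  1]
Row reduction gives pivot columns X1,X6; rank = 2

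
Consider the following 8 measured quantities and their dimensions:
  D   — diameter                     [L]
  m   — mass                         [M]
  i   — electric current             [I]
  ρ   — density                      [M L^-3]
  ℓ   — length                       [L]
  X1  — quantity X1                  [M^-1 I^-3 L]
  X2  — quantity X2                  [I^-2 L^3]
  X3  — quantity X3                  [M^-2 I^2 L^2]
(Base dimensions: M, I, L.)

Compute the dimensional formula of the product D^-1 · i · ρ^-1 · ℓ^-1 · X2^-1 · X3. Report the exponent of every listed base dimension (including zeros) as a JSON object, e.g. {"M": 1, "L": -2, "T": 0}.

{"M": -3, "I": 5, "L": 0}

Dimensional matrix (M×I×L by D×m×i×ρ×ℓ×X1×X2×X3):
  M: [ 0  1  0  1  0 -1  0 -2]
  I: [ 0  0  1  0  0 -3 -2  2]
  L: [ 1  0  0 -3  1  1  3  2]
  [M]: (-1)·0+(1)·0+(-1)·1+(-1)·0+(-1)·0+(1)·-2 = -3
  [I]: (-1)·0+(1)·1+(-1)·0+(-1)·0+(-1)·-2+(1)·2 = 5
  [L]: (-1)·1+(1)·0+(-1)·-3+(-1)·1+(-1)·3+(1)·2 = 0
⇒ M^-3 I^5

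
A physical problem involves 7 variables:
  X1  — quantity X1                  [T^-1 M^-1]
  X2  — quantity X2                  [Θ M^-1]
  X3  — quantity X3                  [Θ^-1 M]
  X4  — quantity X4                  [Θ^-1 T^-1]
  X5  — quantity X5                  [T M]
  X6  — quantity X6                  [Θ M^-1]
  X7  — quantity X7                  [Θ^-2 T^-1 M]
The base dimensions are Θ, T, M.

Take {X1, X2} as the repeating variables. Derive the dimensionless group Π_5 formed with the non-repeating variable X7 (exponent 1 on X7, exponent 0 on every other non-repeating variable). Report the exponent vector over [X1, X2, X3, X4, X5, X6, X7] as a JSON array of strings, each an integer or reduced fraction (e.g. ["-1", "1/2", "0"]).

["-1", "2", "0", "0", "0", "0", "1"]

Exponent matrix [Θ,T,M] × [X1,X2,X3,X4,X5,X6,X7]:
  Θ: [ 0  1 -1 -1  0  1 -2]
  T: [-1  0  0 -1  1  0 -1]
  M: [-1 -1  1  0  1 -1  1]
Echelon form has 2 nonzero rows (pivots: X1,X2)
Pivot set = {X1,X2}, free = {X3,X4,X5,X6,X7}
RREF:
  r0: [   1    0    0    1   -1    0    1]
  r1: [   0    1   -1   -1    0    1   -2]
  r2: [   0    0    0    0    0    0    0]
Fix exponent of X7 at 1, X3 at 0, X4 at 0, X5 at 0, X6 at 0; solve each RREF row for its pivot's exponent:
  r0: exp(X1) + (1)·1 = 0 ⇒ exp(X1) = -1
  r1: exp(X2) + (-2)·1 = 0 ⇒ exp(X2) = 2
Π_5 = X1^-1 · X2^2 · X7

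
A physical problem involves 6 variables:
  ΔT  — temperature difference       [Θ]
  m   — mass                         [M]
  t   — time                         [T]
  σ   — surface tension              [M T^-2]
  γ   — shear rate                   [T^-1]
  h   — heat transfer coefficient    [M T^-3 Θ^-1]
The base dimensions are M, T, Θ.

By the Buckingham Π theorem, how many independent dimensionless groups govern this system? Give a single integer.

Exponent matrix [M,T,Θ] × [ΔT,m,t,σ,γ,h]:
  M: [ 0  1  0  1  0  1]
  T: [ 0  0  1 -2 -1 -3]
  Θ: [ 1  0  0  0  0 -1]
Echelon form has 3 nonzero rows (pivots: ΔT,m,t)
6 vars − rank 3 = 3 Π groups

3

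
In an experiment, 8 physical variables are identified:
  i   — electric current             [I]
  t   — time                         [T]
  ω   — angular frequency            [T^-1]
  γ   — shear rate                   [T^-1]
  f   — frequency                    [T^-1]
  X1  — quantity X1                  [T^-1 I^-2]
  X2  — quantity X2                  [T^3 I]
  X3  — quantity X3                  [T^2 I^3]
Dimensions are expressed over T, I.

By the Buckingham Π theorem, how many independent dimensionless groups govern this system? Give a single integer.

Write exponents as rows T,I / cols i,t,ω,γ,f,X1,X2,X3:
  T: [ 0  1 -1 -1 -1 -1  3  2]
  I: [ 1  0  0  0  0 -2  1  3]
Echelon form has 2 nonzero rows (pivots: i,t)
Π count = n − r = 8 − 2 = 6

6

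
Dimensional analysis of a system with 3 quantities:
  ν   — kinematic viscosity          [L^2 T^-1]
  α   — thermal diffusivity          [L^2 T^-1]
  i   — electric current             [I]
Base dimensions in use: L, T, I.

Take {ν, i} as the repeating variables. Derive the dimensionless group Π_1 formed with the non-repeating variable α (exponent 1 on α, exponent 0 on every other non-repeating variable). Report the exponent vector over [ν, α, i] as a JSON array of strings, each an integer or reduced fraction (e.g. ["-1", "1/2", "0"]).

["-1", "1", "0"]

Write exponents as rows L,T,I / cols ν,α,i:
  L: [ 2  2  0]
  T: [-1 -1  0]
  I: [ 0  0  1]
RREF → pivots at {ν,i} ⇒ r = 2
Repeat: ν,i; free: α
RREF:
  r0: [   1    1    0]
  r1: [   0    0    1]
  r2: [   0    0    0]
Fix exponent of α at 1; solve each RREF row for its pivot's exponent:
  r0: exp(ν) + (1)·1 = 0 ⇒ exp(ν) = -1
  r1: exp(i) + (0)·1 = 0 ⇒ exp(i) = 0
Π_1 = ν^-1 · α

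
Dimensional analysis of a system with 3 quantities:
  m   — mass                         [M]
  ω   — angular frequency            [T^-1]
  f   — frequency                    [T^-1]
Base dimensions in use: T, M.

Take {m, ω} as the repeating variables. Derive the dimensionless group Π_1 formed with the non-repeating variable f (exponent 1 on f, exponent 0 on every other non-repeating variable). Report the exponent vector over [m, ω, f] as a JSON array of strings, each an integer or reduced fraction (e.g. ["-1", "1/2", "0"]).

["0", "-1", "1"]

Write exponents as rows T,M / cols m,ω,f:
  T: [ 0 -1 -1]
  M: [ 1  0  0]
Echelon form has 2 nonzero rows (pivots: m,ω)
Pivot set = {m,ω}, free = {f}
RREF:
  r0: [   1    0    0]
  r1: [   0    1    1]
Fix exponent of f at 1; solve each RREF row for its pivot's exponent:
  r0: exp(m) + (0)·1 = 0 ⇒ exp(m) = 0
  r1: exp(ω) + (1)·1 = 0 ⇒ exp(ω) = -1
Π_1 = ω^-1 · f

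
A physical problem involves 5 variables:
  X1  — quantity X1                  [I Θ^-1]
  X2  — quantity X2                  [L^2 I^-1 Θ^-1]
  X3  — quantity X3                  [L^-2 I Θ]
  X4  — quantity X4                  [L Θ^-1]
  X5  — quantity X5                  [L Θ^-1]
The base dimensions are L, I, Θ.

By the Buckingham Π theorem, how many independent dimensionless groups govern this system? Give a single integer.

3

Write exponents as rows L,I,Θ / cols X1,X2,X3,X4,X5:
  L: [ 0  2 -2  1  1]
  I: [ 1 -1  1  0  0]
  Θ: [-1 -1  1 -1 -1]
RREF → pivots at {X1,X2} ⇒ r = 2
5 vars − rank 2 = 3 Π groups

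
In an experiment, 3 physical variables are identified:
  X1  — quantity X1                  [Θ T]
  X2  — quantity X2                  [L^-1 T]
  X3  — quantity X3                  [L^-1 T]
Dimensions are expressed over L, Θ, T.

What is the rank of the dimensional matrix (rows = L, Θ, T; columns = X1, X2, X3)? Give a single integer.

2

Exponent matrix [L,Θ,T] × [X1,X2,X3]:
  L: [ 0 -1 -1]
  Θ: [ 1  0  0]
  T: [ 1  1  1]
Row reduction gives pivot columns X1,X2; rank = 2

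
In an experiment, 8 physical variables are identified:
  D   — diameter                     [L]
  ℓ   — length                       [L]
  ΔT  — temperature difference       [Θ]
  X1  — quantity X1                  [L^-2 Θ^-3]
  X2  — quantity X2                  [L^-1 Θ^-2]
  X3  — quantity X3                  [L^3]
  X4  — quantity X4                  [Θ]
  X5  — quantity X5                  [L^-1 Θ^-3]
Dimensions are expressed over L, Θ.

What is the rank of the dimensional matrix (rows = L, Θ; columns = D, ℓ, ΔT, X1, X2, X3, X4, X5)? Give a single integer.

2

Exponent matrix [L,Θ] × [D,ℓ,ΔT,X1,X2,X3,X4,X5]:
  L: [ 1  1  0 -2 -1  3  0 -1]
  Θ: [ 0  0  1 -3 -2  0  1 -3]
Row reduction gives pivot columns D,ΔT; rank = 2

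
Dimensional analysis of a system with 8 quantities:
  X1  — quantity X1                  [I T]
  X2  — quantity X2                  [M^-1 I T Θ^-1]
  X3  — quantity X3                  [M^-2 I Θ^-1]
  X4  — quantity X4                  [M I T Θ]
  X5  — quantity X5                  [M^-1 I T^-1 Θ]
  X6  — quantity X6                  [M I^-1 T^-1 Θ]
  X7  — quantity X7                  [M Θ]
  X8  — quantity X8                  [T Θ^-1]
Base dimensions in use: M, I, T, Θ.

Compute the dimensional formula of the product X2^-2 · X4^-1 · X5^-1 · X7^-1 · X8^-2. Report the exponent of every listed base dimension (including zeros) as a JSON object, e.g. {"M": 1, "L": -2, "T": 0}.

{"M": 1, "I": -4, "T": -4, "Θ": 1}

Dimensional matrix (M×I×T×Θ by X1×X2×X3×X4×X5×X6×X7×X8):
  M: [ 0 -1 -2  1 -1  1  1  0]
  I: [ 1  1  1  1  1 -1  0  0]
  T: [ 1  1  0  1 -1 -1  0  1]
  Θ: [ 0 -1 -1  1  1  1  1 -1]
  [M]: (-2)·-1+(-1)·1+(-1)·-1+(-1)·1+(-2)·0 = 1
  [I]: (-2)·1+(-1)·1+(-1)·1+(-1)·0+(-2)·0 = -4
  [T]: (-2)·1+(-1)·1+(-1)·-1+(-1)·0+(-2)·1 = -4
  [Θ]: (-2)·-1+(-1)·1+(-1)·1+(-1)·1+(-2)·-1 = 1
⇒ M I^-4 T^-4 Θ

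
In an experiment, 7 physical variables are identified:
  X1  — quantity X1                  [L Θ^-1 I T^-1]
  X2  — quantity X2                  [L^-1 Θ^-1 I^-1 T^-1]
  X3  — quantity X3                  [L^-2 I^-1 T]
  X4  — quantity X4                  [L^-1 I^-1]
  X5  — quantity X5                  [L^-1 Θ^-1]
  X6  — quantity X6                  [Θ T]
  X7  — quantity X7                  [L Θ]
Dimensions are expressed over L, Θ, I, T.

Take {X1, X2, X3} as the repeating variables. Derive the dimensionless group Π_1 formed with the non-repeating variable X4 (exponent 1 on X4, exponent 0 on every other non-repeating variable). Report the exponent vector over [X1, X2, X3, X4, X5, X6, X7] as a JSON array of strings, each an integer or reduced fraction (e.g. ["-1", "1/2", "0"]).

Write exponents as rows L,Θ,I,T / cols X1,X2,X3,X4,X5,X6,X7:
  L: [ 1 -1 -2 -1 -1  0  1]
  Θ: [-1 -1  0  0 -1  1  1]
  I: [ 1 -1 -1 -1  0  0  0]
  T: [-1 -1  1  0  0  1  0]
Echelon form has 3 nonzero rows (pivots: X1,X2,X3)
Pivot set = {X1,X2,X3}, free = {X4,X5,X6,X7}
RREF:
  r0: [   1    0    0 -1/2    1 -1/2   -1]
  r1: [   0    1    0  1/2    0 -1/2    0]
  r2: [   0    0    1    0    1    0   -1]
  r3: [   0    0    0    0    0    0    0]
Fix exponent of X4 at 1, X5 at 0, X6 at 0, X7 at 0; solve each RREF row for its pivot's exponent:
  r0: exp(X1) + (-1/2)·1 = 0 ⇒ exp(X1) = 1/2
  r1: exp(X2) + (1/2)·1 = 0 ⇒ exp(X2) = -1/2
  r2: exp(X3) + (0)·1 = 0 ⇒ exp(X3) = 0
Π_1 = X1^(1/2) · X2^(-1/2) · X4

["1/2", "-1/2", "0", "1", "0", "0", "0"]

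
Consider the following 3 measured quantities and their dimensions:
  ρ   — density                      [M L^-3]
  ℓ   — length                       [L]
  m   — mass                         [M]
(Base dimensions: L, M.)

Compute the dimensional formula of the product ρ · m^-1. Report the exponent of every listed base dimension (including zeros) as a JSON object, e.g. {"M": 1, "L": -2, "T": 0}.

{"L": -3, "M": 0}

Dimensional matrix (L×M by ρ×ℓ×m):
  L: [-3  1  0]
  M: [ 1  0  1]
  [L]: (1)·-3+(-1)·0 = -3
  [M]: (1)·1+(-1)·1 = 0
⇒ L^-3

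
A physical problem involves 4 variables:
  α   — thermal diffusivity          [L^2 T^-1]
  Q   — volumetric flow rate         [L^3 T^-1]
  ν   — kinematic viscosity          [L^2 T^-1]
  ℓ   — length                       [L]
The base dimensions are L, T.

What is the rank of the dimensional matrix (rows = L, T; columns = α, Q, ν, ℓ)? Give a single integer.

2

Write exponents as rows L,T / cols α,Q,ν,ℓ:
  L: [ 2  3  2  1]
  T: [-1 -1 -1  0]
RREF → pivots at {α,Q} ⇒ r = 2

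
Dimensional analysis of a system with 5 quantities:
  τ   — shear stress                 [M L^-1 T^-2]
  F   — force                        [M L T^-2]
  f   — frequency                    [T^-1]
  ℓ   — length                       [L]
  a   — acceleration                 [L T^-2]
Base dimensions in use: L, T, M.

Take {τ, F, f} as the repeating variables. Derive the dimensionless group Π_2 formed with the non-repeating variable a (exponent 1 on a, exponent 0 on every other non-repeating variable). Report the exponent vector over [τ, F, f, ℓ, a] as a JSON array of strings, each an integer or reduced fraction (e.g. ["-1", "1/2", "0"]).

["1/2", "-1/2", "-2", "0", "1"]

Write exponents as rows L,T,M / cols τ,F,f,ℓ,a:
  L: [-1  1  0  1  1]
  T: [-2 -2 -1  0 -2]
  M: [ 1  1  0  0  0]
RREF → pivots at {τ,F,f} ⇒ r = 3
Pivot set = {τ,F,f}, free = {ℓ,a}
RREF:
  r0: [   1    0    0 -1/2 -1/2]
  r1: [   0    1    0  1/2  1/2]
  r2: [   0    0    1    0    2]
Fix exponent of a at 1, ℓ at 0; solve each RREF row for its pivot's exponent:
  r0: exp(τ) + (-1/2)·1 = 0 ⇒ exp(τ) = 1/2
  r1: exp(F) + (1/2)·1 = 0 ⇒ exp(F) = -1/2
  r2: exp(f) + (2)·1 = 0 ⇒ exp(f) = -2
Π_2 = τ^(1/2) · F^(-1/2) · f^-2 · a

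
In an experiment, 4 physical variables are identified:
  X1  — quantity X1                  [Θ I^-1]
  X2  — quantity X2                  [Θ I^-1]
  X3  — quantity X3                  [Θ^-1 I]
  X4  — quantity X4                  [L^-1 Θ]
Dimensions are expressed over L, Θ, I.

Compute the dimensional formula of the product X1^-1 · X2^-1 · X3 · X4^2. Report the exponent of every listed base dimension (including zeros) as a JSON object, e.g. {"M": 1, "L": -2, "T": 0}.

Write exponents as rows L,Θ,I / cols X1,X2,X3,X4:
  L: [ 0  0  0 -1]
  Θ: [ 1  1 -1  1]
  I: [-1 -1  1  0]
  [L]: (-1)·0+(-1)·0+(1)·0+(2)·-1 = -2
  [Θ]: (-1)·1+(-1)·1+(1)·-1+(2)·1 = -1
  [I]: (-1)·-1+(-1)·-1+(1)·1+(2)·0 = 3
⇒ L^-2 Θ^-1 I^3

{"L": -2, "Θ": -1, "I": 3}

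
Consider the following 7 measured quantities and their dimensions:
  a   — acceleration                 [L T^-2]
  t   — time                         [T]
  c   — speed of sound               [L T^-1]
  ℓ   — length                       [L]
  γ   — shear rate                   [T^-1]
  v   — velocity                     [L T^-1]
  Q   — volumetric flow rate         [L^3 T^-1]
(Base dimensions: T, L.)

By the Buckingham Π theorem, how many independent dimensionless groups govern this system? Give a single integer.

Write exponents as rows T,L / cols a,t,c,ℓ,γ,v,Q:
  T: [-2  1 -1  0 -1 -1 -1]
  L: [ 1  0  1  1  0  1  3]
Echelon form has 2 nonzero rows (pivots: a,t)
7 vars − rank 2 = 5 Π groups

5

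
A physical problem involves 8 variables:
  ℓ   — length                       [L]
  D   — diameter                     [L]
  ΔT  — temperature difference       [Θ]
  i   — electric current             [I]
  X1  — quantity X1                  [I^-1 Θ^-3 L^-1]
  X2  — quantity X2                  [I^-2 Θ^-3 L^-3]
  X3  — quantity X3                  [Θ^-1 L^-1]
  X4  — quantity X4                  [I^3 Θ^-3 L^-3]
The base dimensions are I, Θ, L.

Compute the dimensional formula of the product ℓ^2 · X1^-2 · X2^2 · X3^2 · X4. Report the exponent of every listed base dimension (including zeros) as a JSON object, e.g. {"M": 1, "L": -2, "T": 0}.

Write exponents as rows I,Θ,L / cols ℓ,D,ΔT,i,X1,X2,X3,X4:
  I: [ 0  0  0  1 -1 -2  0  3]
  Θ: [ 0  0  1  0 -3 -3 -1 -3]
  L: [ 1  1  0  0 -1 -3 -1 -3]
  [I]: (2)·0+(-2)·-1+(2)·-2+(2)·0+(1)·3 = 1
  [Θ]: (2)·0+(-2)·-3+(2)·-3+(2)·-1+(1)·-3 = -5
  [L]: (2)·1+(-2)·-1+(2)·-3+(2)·-1+(1)·-3 = -7
⇒ I Θ^-5 L^-7

{"I": 1, "Θ": -5, "L": -7}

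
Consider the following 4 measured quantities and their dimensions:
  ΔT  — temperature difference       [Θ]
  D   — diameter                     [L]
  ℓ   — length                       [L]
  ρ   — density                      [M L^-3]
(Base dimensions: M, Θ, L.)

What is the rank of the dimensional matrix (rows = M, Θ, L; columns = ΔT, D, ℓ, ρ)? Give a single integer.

Exponent matrix [M,Θ,L] × [ΔT,D,ℓ,ρ]:
  M: [ 0  0  0  1]
  Θ: [ 1  0  0  0]
  L: [ 0  1  1 -3]
Row reduction gives pivot columns ΔT,D,ρ; rank = 3

3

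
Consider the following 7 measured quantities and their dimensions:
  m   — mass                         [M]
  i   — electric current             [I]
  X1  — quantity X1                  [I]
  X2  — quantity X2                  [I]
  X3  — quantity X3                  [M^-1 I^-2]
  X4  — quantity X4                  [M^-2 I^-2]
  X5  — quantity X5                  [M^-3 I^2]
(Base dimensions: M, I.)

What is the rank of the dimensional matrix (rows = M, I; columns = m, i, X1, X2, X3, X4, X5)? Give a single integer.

Exponent matrix [M,I] × [m,i,X1,X2,X3,X4,X5]:
  M: [ 1  0  0  0 -1 -2 -3]
  I: [ 0  1  1  1 -2 -2  2]
Row reduction gives pivot columns m,i; rank = 2

2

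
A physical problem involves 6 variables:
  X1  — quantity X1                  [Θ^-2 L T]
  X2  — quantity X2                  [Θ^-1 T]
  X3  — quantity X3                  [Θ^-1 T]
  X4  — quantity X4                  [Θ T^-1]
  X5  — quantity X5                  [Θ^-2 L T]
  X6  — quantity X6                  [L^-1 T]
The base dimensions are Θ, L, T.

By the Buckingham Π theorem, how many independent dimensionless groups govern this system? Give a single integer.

4

Dimensional matrix (Θ×L×T by X1×X2×X3×X4×X5×X6):
  Θ: [-2 -1 -1  1 -2  0]
  L: [ 1  0  0  0  1 -1]
  T: [ 1  1  1 -1  1  1]
Row reduction gives pivot columns X1,X2; rank = 2
6 vars − rank 2 = 4 Π groups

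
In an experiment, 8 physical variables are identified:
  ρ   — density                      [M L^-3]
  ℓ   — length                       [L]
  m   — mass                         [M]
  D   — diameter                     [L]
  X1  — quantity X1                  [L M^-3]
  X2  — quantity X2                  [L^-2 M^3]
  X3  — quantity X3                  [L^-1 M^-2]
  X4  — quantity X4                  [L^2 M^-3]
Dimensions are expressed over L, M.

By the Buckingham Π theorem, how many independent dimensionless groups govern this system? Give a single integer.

Exponent matrix [L,M] × [ρ,ℓ,m,D,X1,X2,X3,X4]:
  L: [-3  1  0  1  1 -2 -1  2]
  M: [ 1  0  1  0 -3  3 -2 -3]
RREF → pivots at {ρ,ℓ} ⇒ r = 2
Π count = n − r = 8 − 2 = 6

6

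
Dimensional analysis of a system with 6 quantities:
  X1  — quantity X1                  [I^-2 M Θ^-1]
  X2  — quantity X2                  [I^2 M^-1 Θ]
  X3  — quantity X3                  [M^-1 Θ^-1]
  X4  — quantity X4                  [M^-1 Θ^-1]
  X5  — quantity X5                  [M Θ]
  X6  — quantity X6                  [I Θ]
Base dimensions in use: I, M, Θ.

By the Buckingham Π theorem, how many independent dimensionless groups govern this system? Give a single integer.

4

Exponent matrix [I,M,Θ] × [X1,X2,X3,X4,X5,X6]:
  I: [-2  2  0  0  0  1]
  M: [ 1 -1 -1 -1  1  0]
  Θ: [-1  1 -1 -1  1  1]
Echelon form has 2 nonzero rows (pivots: X1,X3)
n=6, r=2 ⇒ 4 dimensionless groups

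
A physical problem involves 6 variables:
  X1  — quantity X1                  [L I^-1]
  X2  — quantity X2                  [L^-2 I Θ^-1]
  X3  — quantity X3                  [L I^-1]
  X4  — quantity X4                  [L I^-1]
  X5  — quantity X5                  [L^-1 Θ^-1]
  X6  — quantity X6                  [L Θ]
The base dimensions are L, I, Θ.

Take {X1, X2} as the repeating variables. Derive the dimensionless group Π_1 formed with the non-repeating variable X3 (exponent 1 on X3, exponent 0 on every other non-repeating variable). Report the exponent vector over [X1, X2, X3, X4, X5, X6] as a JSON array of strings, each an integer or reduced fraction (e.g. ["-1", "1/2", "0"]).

Write exponents as rows L,I,Θ / cols X1,X2,X3,X4,X5,X6:
  L: [ 1 -2  1  1 -1  1]
  I: [-1  1 -1 -1  0  0]
  Θ: [ 0 -1  0  0 -1  1]
RREF → pivots at {X1,X2} ⇒ r = 2
Pivot set = {X1,X2}, free = {X3,X4,X5,X6}
RREF:
  r0: [   1    0    1    1    1   -1]
  r1: [   0    1    0    0    1   -1]
  r2: [   0    0    0    0    0    0]
Fix exponent of X3 at 1, X4 at 0, X5 at 0, X6 at 0; solve each RREF row for its pivot's exponent:
  r0: exp(X1) + (1)·1 = 0 ⇒ exp(X1) = -1
  r1: exp(X2) + (0)·1 = 0 ⇒ exp(X2) = 0
Π_1 = X1^-1 · X3

["-1", "0", "1", "0", "0", "0"]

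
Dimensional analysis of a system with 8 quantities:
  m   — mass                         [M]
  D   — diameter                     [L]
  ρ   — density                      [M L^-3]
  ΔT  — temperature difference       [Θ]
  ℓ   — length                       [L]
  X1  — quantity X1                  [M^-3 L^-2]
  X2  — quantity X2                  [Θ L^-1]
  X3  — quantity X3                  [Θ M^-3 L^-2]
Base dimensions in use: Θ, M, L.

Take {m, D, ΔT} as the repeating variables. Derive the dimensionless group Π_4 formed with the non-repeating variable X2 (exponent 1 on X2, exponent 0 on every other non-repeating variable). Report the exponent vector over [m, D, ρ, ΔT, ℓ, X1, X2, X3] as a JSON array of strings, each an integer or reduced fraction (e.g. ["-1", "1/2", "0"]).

Exponent matrix [Θ,M,L] × [m,D,ρ,ΔT,ℓ,X1,X2,X3]:
  Θ: [ 0  0  0  1  0  0  1  1]
  M: [ 1  0  1  0  0 -3  0 -3]
  L: [ 0  1 -3  0  1 -2 -1 -2]
RREF → pivots at {m,D,ΔT} ⇒ r = 3
Pivot set = {m,D,ΔT}, free = {ρ,ℓ,X1,X2,X3}
RREF:
  r0: [   1    0    1    0    0   -3    0   -3]
  r1: [   0    1   -3    0    1   -2   -1   -2]
  r2: [   0    0    0    1    0    0    1    1]
Fix exponent of X2 at 1, ρ at 0, ℓ at 0, X1 at 0, X3 at 0; solve each RREF row for its pivot's exponent:
  r0: exp(m) + (0)·1 = 0 ⇒ exp(m) = 0
  r1: exp(D) + (-1)·1 = 0 ⇒ exp(D) = 1
  r2: exp(ΔT) + (1)·1 = 0 ⇒ exp(ΔT) = -1
Π_4 = D · ΔT^-1 · X2

["0", "1", "0", "-1", "0", "0", "1", "0"]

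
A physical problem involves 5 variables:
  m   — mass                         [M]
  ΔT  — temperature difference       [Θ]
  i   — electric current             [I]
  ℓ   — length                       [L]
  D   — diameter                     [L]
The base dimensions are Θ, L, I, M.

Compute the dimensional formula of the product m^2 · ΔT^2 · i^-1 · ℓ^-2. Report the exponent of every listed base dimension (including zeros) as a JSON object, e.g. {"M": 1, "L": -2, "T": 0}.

Exponent matrix [Θ,L,I,M] × [m,ΔT,i,ℓ,D]:
  Θ: [ 0  1  0  0  0]
  L: [ 0  0  0  1  1]
  I: [ 0  0  1  0  0]
  M: [ 1  0  0  0  0]
  [Θ]: (2)·0+(2)·1+(-1)·0+(-2)·0 = 2
  [L]: (2)·0+(2)·0+(-1)·0+(-2)·1 = -2
  [I]: (2)·0+(2)·0+(-1)·1+(-2)·0 = -1
  [M]: (2)·1+(2)·0+(-1)·0+(-2)·0 = 2
⇒ Θ^2 L^-2 I^-1 M^2

{"Θ": 2, "L": -2, "I": -1, "M": 2}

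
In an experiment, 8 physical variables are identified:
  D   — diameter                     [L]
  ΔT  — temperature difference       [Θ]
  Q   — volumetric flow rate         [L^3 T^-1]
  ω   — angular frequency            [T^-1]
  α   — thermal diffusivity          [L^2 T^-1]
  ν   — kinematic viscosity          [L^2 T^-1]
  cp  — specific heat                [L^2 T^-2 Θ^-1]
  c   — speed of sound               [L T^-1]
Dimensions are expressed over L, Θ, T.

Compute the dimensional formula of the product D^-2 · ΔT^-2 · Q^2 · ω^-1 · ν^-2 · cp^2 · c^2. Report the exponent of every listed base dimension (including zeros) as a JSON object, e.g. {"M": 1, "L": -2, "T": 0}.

Exponent matrix [L,Θ,T] × [D,ΔT,Q,ω,α,ν,cp,c]:
  L: [ 1  0  3  0  2  2  2  1]
  Θ: [ 0  1  0  0  0  0 -1  0]
  T: [ 0  0 -1 -1 -1 -1 -2 -1]
  [L]: (-2)·1+(-2)·0+(2)·3+(-1)·0+(-2)·2+(2)·2+(2)·1 = 6
  [Θ]: (-2)·0+(-2)·1+(2)·0+(-1)·0+(-2)·0+(2)·-1+(2)·0 = -4
  [T]: (-2)·0+(-2)·0+(2)·-1+(-1)·-1+(-2)·-1+(2)·-2+(2)·-1 = -5
⇒ L^6 Θ^-4 T^-5

{"L": 6, "Θ": -4, "T": -5}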